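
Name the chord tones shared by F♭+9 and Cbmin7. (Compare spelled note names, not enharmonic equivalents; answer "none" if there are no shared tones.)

Ebb – Gb

F♭+9: Fb Ab C Ebb Gb
Cbmin7: Cb Ebb Gb Bbb
Common to both → Ebb, Gb.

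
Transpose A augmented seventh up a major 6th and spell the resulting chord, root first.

F# – A# – C## – E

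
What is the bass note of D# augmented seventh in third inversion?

C#

D# augmented seventh in root position is D#–F##–A##–C#.
Third inversion places the seventh in the bass, which is C#.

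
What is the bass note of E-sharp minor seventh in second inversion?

E-sharp minor seventh in root position is E-sharp–G-sharp–B-sharp–D-sharp.
Second inversion places the fifth in the bass, which is B-sharp.

B-sharp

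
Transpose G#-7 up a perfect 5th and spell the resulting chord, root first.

G# up a perfect 5th → D#. New chord: D# minor seventh.
- root: D#
- minor 3rd: F#
- perfect 5th: A#
- minor 7th: C#

D# F# A# C#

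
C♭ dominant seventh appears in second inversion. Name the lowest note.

C♭ dominant seventh in root position is C-flat–E-flat–G-flat–B-double-flat.
Second inversion places the fifth in the bass, which is G-flat.

G-flat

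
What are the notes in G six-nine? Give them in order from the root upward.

G  B  D  E  A

G six-nine: six-nine on G.
Root: G
Major 3rd (3rd): B
Perfect 5th (5th): D
Major 6th (6th): E
Major 9th (9th): A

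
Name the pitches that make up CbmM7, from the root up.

CbmM7: minor-major seventh on C♭.
C♭ — root
E𝄫 — minor 3rd
G♭ — perfect 5th
B♭ — major 7th

C♭, E𝄫, G♭, B♭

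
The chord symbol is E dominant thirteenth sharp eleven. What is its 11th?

A-sharp

Root of E dominant thirteenth sharp eleven = E. The 11th is an augmented 11th: E up an augmented 11th → A-sharp.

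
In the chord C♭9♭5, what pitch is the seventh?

Bbb

Root of C♭9♭5 = Cb. The 7th is a minor 7th: Cb up a minor 7th → Bbb.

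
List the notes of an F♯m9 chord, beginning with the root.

F# – A – C# – E – G#

Root F#, quality minor ninth:
F# — root
A — minor 3rd
C# — perfect 5th
E — minor 7th
G# — major 9th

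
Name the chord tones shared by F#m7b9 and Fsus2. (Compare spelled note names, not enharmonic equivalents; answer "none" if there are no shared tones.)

F#m7b9 = F#, A, C#, E, G.
Fsus2 = F, G, C.
Shared: G.

G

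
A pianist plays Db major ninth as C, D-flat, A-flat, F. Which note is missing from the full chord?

E-flat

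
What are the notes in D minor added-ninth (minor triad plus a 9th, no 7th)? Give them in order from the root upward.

D  F  A  E

Root D, quality minor added-ninth:
Root: D
Minor 3rd (3rd): F
Perfect 5th (5th): A
Major 9th (9th): E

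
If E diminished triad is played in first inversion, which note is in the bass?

G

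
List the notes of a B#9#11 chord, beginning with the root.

B#, D##, F##, A#, C##, E##

B#9#11 is a dominant ninth sharp eleven built on B#.
B# — root
D## — major 3rd
F## — perfect 5th
A# — minor 7th
C## — major 9th
E## — augmented 11th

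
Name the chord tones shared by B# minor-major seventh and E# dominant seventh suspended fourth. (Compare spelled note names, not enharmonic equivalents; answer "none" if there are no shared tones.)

B-sharp – D-sharp

B# minor-major seventh: B-sharp D-sharp F-double-sharp A-double-sharp
E# dominant seventh suspended fourth: E-sharp A-sharp B-sharp D-sharp
Common to both → B-sharp, D-sharp.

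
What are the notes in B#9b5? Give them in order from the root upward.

B#, D##, F#, A#, C##

Root B#, quality dominant ninth flat five:
Root: B#
Major 3rd (3rd): D##
Diminished 5th (5th): F#
Minor 7th (7th): A#
Major 9th (9th): C##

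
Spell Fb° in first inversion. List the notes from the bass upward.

In root position, Fb° is Fb–Abb–Cbb.
First inversion puts the third (Abb) in the bass.

Abb  Cbb  Fb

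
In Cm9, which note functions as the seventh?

Root of Cm9 = C. The 7th is a minor 7th: C up a minor 7th → Bb.

Bb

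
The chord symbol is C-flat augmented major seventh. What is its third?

Eb

Root of C-flat augmented major seventh = Cb. The 3rd is a major 3rd: Cb up a major 3rd → Eb.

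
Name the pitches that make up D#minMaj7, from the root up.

Root D♯, quality minor-major seventh:
Root: D♯
Minor 3rd (3rd): F♯
Perfect 5th (5th): A♯
Major 7th (7th): C𝄪

D♯  F♯  A♯  C𝄪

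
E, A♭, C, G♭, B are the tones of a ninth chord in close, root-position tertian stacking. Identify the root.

Arranged so that each adjacent pair is a third by letter name: A♭ – C – E – G♭ – B.
The bottom of that stack, A♭, is the root (this is A♭ dominant seventh sharp nine sharp five).

A♭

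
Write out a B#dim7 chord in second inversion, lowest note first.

B#dim7 = B#–D#–F#–A; second inversion → fifth (F#) lowest.

F# – A – B# – D#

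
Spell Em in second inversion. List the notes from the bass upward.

B – E – G

In root position, Em is E–G–B.
Second inversion puts the fifth (B) in the bass.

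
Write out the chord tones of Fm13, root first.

F, Ab, C, Eb, G, Bb, D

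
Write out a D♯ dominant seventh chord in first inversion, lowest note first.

F##  A#  C#  D#

In root position, D♯ dominant seventh is D#–F##–A#–C#.
First inversion puts the third (F##) in the bass.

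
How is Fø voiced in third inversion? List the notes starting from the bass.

E♭  F  A♭  C♭

Fø = F–A♭–C♭–E♭; third inversion → seventh (E♭) lowest.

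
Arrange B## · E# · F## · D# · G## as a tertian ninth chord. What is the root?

E#

Stacking in thirds gives E# – G## – B## – D# – F##, so E# is the root — E# dominant ninth sharp five.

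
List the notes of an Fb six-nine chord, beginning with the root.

Fb, Ab, Cb, Db, Gb

Root Fb, quality six-nine:
- root: Fb
- major 3rd: Ab
- perfect 5th: Cb
- major 6th: Db
- major 9th: Gb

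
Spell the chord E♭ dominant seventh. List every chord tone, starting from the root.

E♭ dominant seventh: dominant seventh on E♭.
- root: E♭
- major 3rd: G
- perfect 5th: B♭
- minor 7th: D♭

E♭, G, B♭, D♭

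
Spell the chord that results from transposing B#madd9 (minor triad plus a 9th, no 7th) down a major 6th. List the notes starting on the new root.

Transposed root: B# → D# (major 6th down). So we spell D# minor added-ninth:
root → D#
3rd (minor 3rd) → F#
5th (perfect 5th) → A#
9th (major 9th) → E#

D#, F#, A#, E#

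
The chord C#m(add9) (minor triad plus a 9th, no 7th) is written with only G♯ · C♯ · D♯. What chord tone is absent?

C#m(add9) = C♯, E, G♯, D♯. The voicing lacks the 3rd (minor 3rd), E.

E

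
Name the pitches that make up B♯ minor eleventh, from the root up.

B♯ minor eleventh: minor eleventh on B#.
root → B#
3rd (minor 3rd) → D#
5th (perfect 5th) → F##
7th (minor 7th) → A#
9th (major 9th) → C##
11th (perfect 11th) → E#

B#  D#  F##  A#  C##  E#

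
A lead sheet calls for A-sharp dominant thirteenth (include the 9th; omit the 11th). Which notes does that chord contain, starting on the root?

A-sharp dominant thirteenth is a dominant thirteenth built on A♯.
- root: A♯
- major 3rd: C𝄪
- perfect 5th: E♯
- minor 7th: G♯
- major 9th: B♯
- major 13th: F𝄪

A♯, C𝄪, E♯, G♯, B♯, F𝄪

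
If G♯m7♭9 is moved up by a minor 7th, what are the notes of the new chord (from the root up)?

F# A C# E G

A minor 7th up from G# is F#, so the new chord is F# minor seventh flat nine.
Root: F#
Minor 3rd (3rd): A
Perfect 5th (5th): C#
Minor 7th (7th): E
Minor 9th (9th): G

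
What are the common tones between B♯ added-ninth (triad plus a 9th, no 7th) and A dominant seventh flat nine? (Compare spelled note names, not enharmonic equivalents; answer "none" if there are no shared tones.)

B♯ added-ninth = B-sharp, D-double-sharp, F-double-sharp, C-double-sharp.
A dominant seventh flat nine = A, C-sharp, E, G, B-flat.
Shared: none.

none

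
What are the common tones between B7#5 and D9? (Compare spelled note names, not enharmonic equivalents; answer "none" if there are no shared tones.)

A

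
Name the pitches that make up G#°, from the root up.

G#°: diminished triad on G#.
root → G#
3rd (minor 3rd) → B
5th (diminished 5th) → D

G#, B, D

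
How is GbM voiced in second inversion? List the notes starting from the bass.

D♭, G♭, B♭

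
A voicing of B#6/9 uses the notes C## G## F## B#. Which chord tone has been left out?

D##

The full B#6/9 chord is B#, D##, F##, G##, C##.
Comparing with the voicing, the major 3rd (3rd) — D## — is absent.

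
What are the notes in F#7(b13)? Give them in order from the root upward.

F#, A#, C#, E, D

Root F#, quality dominant seventh flat thirteen:
- root: F#
- major 3rd: A#
- perfect 5th: C#
- minor 7th: E
- minor 13th: D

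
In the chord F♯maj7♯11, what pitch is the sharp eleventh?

B#

Root of F♯maj7♯11 = F#. The 11th is an augmented 11th: F# up an augmented 11th → B#.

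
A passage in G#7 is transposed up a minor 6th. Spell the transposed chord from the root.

E – G# – B – D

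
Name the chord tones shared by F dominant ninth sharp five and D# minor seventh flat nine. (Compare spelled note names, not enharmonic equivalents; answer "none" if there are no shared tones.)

C♯

F dominant ninth sharp five: F A C♯ E♭ G
D# minor seventh flat nine: D♯ F♯ A♯ C♯ E
Common to both → C♯.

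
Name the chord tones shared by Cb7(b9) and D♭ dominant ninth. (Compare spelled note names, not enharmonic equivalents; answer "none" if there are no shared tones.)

Cb Eb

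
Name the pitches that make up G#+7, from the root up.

G#+7 is an augmented seventh built on G♯.
- root: G♯
- major 3rd: B♯
- augmented 5th: D𝄪
- minor 7th: F♯

G♯ – B♯ – D𝄪 – F♯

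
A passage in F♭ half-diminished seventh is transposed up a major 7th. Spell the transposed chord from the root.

Eb Gb Bbb Db

Transposed root: Fb → Eb (major 7th up). So we spell Eb half-diminished seventh:
Eb — root
Gb — minor 3rd
Bbb — diminished 5th
Db — minor 7th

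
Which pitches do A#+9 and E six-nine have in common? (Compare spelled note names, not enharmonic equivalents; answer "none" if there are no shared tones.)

G#

A#+9 = A#, C##, E##, G#, B#.
E six-nine = E, G#, B, C#, F#.
Shared: G#.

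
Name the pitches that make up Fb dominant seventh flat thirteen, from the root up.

F-flat, A-flat, C-flat, E-double-flat, D-double-flat

Fb dominant seventh flat thirteen is a dominant seventh flat thirteen built on F-flat.
F-flat — root
A-flat — major 3rd
C-flat — perfect 5th
E-double-flat — minor 7th
D-double-flat — minor 13th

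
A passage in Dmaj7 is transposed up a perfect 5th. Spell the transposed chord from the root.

A, C#, E, G#

Transposed root: D → A (perfect 5th up). So we spell A major seventh:
- root: A
- major 3rd: C#
- perfect 5th: E
- major 7th: G#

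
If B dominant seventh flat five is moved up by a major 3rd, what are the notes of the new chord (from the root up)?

Transposed root: B → D♯ (major 3rd up). So we spell D♯ dominant seventh flat five:
D♯ — root
F𝄪 — major 3rd
A — diminished 5th
C♯ — minor 7th

D♯ F𝄪 A C♯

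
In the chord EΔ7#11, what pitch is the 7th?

D#

Root of EΔ7#11 = E. The 7th is a major 7th: E up a major 7th → D#.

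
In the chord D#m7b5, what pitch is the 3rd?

F♯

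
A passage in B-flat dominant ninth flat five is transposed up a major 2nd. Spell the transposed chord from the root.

Bb up a major 2nd → C. New chord: C dominant ninth flat five.
root → C
3rd (major 3rd) → E
5th (diminished 5th) → Gb
7th (minor 7th) → Bb
9th (major 9th) → D

C E Gb Bb D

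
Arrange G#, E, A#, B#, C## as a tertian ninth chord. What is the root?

Stacking in thirds gives A# – C## – E – G# – B#, so A# is the root — A# dominant ninth flat five.

A#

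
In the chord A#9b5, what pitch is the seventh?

Root of A#9b5 = A#. The 7th is a minor 7th: A# up a minor 7th → G#.

G#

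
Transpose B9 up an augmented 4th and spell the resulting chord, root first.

E#, G##, B#, D#, F##

Transposed root: B → E# (augmented 4th up). So we spell E# dominant ninth:
Root: E#
Major 3rd (3rd): G##
Perfect 5th (5th): B#
Minor 7th (7th): D#
Major 9th (9th): F##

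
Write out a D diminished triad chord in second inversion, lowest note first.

A-flat D F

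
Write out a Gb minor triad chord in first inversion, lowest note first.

In root position, Gb minor triad is G♭–B𝄫–D♭.
First inversion puts the third (B𝄫) in the bass.

B𝄫 D♭ G♭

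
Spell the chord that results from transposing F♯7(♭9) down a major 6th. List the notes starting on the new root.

F♯ down a major 6th → A. New chord: A dominant seventh flat nine.
- root: A
- major 3rd: C♯
- perfect 5th: E
- minor 7th: G
- minor 9th: B♭

A, C♯, E, G, B♭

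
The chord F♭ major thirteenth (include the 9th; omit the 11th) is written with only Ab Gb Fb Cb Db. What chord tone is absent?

The full F♭ major thirteenth chord is Fb, Ab, Cb, Eb, Gb, Db.
Comparing with the voicing, the major 7th (7th) — Eb — is absent.

Eb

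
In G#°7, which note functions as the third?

Root of G#°7 = G#. The 3rd is a minor 3rd: G# up a minor 3rd → B.

B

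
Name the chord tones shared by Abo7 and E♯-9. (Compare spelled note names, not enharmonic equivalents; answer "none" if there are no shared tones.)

Abo7: Ab Cb Ebb Gbb
E♯-9: E# G# B# D# F##
Common to both → none.

none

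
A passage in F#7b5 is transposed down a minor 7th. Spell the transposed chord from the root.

A minor 7th down from F♯ is G♯, so the new chord is G♯ dominant seventh flat five.
Root: G♯
Major 3rd (3rd): B♯
Diminished 5th (5th): D
Minor 7th (7th): F♯

G♯  B♯  D  F♯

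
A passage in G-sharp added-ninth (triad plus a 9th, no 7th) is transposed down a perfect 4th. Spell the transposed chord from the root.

A perfect 4th down from G# is D#, so the new chord is D# added-ninth.
root → D#
3rd (major 3rd) → F##
5th (perfect 5th) → A#
9th (major 9th) → E#

D#, F##, A#, E#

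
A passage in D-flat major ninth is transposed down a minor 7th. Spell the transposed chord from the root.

E-flat – G – B-flat – D – F

A minor 7th down from D-flat is E-flat, so the new chord is E-flat major ninth.
- root: E-flat
- major 3rd: G
- perfect 5th: B-flat
- major 7th: D
- major 9th: F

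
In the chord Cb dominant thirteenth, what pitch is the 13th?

Cb dominant thirteenth is built on C-flat; its 13th is a major 13th above the root.
A sixth above C uses the letter A, and the major 13th above C-flat is A-flat.

A-flat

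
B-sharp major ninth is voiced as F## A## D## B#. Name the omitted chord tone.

The full B-sharp major ninth chord is B#, D##, F##, A##, C##.
Comparing with the voicing, the major 9th (9th) — C## — is absent.

C##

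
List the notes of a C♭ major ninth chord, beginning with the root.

C-flat – E-flat – G-flat – B-flat – D-flat

C♭ major ninth is a major ninth built on C-flat.
- root: C-flat
- major 3rd: E-flat
- perfect 5th: G-flat
- major 7th: B-flat
- major 9th: D-flat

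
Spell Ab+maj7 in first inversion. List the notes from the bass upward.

Ab+maj7 = Ab–C–E–G; first inversion → third (C) lowest.

C – E – G – Ab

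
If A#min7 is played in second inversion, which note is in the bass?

A#min7 = A♯–C♯–E♯–G♯. Second inversion → fifth in the bass = E♯.

E♯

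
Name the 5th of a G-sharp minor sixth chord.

G-sharp minor sixth is built on G#; its 5th is a perfect 5th above the root.
A fifth above G uses the letter D, and the perfect 5th above G# is D#.

D#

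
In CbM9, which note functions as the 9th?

Db

Root of CbM9 = Cb. The 9th is a major 9th: Cb up a major 9th → Db.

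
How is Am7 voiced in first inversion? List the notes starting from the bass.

In root position, Am7 is A–C–E–G.
First inversion puts the third (C) in the bass.

C – E – G – A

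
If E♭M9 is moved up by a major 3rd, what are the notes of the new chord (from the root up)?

G B D F# A

Eb up a major 3rd → G. New chord: G major ninth.
Root: G
Major 3rd (3rd): B
Perfect 5th (5th): D
Major 7th (7th): F#
Major 9th (9th): A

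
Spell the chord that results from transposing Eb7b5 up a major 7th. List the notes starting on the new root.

Transposed root: Eb → D (major 7th up). So we spell D dominant seventh flat five:
D — root
F# — major 3rd
Ab — diminished 5th
C — minor 7th

D  F#  Ab  C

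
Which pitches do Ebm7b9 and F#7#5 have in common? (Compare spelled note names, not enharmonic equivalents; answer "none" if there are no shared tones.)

none

Ebm7b9 = E♭, G♭, B♭, D♭, F♭.
F#7#5 = F♯, A♯, C𝄪, E.
Shared: none.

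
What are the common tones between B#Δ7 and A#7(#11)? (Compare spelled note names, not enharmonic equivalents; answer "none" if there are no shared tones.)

D𝄪

B#Δ7: B♯ D𝄪 F𝄪 A𝄪
A#7(#11): A♯ C𝄪 E♯ G♯ D𝄪
Common to both → D𝄪.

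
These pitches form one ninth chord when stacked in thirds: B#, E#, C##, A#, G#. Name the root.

Arranged so that each adjacent pair is a third by letter name: A# – C## – E# – G# – B#.
The bottom of that stack, A#, is the root (this is A# dominant ninth).

A#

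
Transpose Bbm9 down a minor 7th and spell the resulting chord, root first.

Transposed root: Bb → C (minor 7th down). So we spell C minor ninth:
- root: C
- minor 3rd: Eb
- perfect 5th: G
- minor 7th: Bb
- major 9th: D

C, Eb, G, Bb, D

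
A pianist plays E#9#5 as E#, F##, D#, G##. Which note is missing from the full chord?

The full E#9#5 chord is E#, G##, B##, D#, F##.
Comparing with the voicing, the augmented 5th (5th) — B## — is absent.

B##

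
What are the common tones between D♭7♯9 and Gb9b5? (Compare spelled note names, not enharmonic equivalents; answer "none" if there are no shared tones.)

D♭7♯9 = D♭, F, A♭, C♭, E.
Gb9b5 = G♭, B♭, D𝄫, F♭, A♭.
Shared: A♭.

A♭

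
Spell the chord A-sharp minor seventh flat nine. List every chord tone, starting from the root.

A-sharp minor seventh flat nine is a minor seventh flat nine built on A-sharp.
A-sharp — root
C-sharp — minor 3rd
E-sharp — perfect 5th
G-sharp — minor 7th
B — minor 9th

A-sharp, C-sharp, E-sharp, G-sharp, B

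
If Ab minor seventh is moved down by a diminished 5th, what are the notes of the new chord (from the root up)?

D F A C

Transposed root: Ab → D (diminished 5th down). So we spell D minor seventh:
- root: D
- minor 3rd: F
- perfect 5th: A
- minor 7th: C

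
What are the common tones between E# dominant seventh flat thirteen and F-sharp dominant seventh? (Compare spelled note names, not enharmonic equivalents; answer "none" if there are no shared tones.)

C-sharp

E# dominant seventh flat thirteen: E-sharp G-double-sharp B-sharp D-sharp C-sharp
F-sharp dominant seventh: F-sharp A-sharp C-sharp E
Common to both → C-sharp.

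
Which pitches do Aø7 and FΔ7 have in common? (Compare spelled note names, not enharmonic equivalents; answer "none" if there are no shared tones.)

A  C

Aø7 = A, C, E♭, G.
FΔ7 = F, A, C, E.
Shared: A, C.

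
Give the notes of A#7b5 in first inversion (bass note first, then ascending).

C## E G# A#

In root position, A#7b5 is A#–C##–E–G#.
First inversion puts the third (C##) in the bass.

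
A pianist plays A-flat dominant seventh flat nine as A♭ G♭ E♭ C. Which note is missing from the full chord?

A-flat dominant seventh flat nine = A♭, C, E♭, G♭, B𝄫. The voicing lacks the 9th (minor 9th), B𝄫.

B𝄫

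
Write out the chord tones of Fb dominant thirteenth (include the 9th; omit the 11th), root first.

F-flat – A-flat – C-flat – E-double-flat – G-flat – D-flat

Fb dominant thirteenth: dominant thirteenth on F-flat.
Root: F-flat
Major 3rd (3rd): A-flat
Perfect 5th (5th): C-flat
Minor 7th (7th): E-double-flat
Major 9th (9th): G-flat
Major 13th (13th): D-flat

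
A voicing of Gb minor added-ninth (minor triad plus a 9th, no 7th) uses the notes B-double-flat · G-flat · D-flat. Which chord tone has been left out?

The full Gb minor added-ninth chord is G-flat, B-double-flat, D-flat, A-flat.
Comparing with the voicing, the major 9th (9th) — A-flat — is absent.

A-flat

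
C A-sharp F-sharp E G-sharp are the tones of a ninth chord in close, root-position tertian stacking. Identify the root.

Stacking in thirds gives F-sharp – A-sharp – C – E – G-sharp, so F-sharp is the root — F-sharp dominant ninth flat five.

F-sharp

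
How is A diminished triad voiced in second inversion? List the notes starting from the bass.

Eb, A, C

In root position, A diminished triad is A–C–Eb.
Second inversion puts the fifth (Eb) in the bass.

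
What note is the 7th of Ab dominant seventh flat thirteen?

G♭

Ab dominant seventh flat thirteen is built on A♭; its 7th is a minor 7th above the root.
A seventh above A uses the letter G, and the minor 7th above A♭ is G♭.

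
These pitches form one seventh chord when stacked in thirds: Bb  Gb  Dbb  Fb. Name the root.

Arranged so that each adjacent pair is a third by letter name: Gb – Bb – Dbb – Fb.
The bottom of that stack, Gb, is the root (this is Gb dominant seventh flat five).

Gb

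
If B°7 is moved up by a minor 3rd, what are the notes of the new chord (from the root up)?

B up a minor 3rd → D. New chord: D diminished seventh.
D — root
F — minor 3rd
A♭ — diminished 5th
C♭ — diminished 7th

D, F, A♭, C♭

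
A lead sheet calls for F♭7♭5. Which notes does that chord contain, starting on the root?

Fb  Ab  Cbb  Ebb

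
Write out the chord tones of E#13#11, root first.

Root E#, quality dominant thirteenth sharp eleven:
Root: E#
Major 3rd (3rd): G##
Perfect 5th (5th): B#
Minor 7th (7th): D#
Major 9th (9th): F##
Augmented 11th (11th): A##
Major 13th (13th): C##

E#, G##, B#, D#, F##, A##, C##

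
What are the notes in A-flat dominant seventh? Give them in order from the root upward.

Ab – C – Eb – Gb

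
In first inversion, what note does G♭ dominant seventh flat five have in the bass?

Bb

G♭ dominant seventh flat five = Gb–Bb–Dbb–Fb. First inversion → third in the bass = Bb.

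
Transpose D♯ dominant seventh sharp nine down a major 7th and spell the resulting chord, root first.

Transposed root: D♯ → E (major 7th down). So we spell E dominant seventh sharp nine:
- root: E
- major 3rd: G♯
- perfect 5th: B
- minor 7th: D
- augmented 9th: F𝄪

E, G♯, B, D, F𝄪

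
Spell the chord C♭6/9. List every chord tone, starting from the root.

C♭6/9: six-nine on Cb.
- root: Cb
- major 3rd: Eb
- perfect 5th: Gb
- major 6th: Ab
- major 9th: Db

Cb Eb Gb Ab Db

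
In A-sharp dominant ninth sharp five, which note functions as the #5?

E-double-sharp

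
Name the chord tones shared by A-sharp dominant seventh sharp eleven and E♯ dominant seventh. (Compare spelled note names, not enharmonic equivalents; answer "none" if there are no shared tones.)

E♯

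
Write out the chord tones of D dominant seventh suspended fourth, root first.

D dominant seventh suspended fourth: dominant seventh suspended fourth on D.
- root: D
- perfect 4th: G
- perfect 5th: A
- minor 7th: C

D – G – A – C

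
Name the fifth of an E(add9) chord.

Root of E(add9) = E. The 5th is a perfect 5th: E up a perfect 5th → B.

B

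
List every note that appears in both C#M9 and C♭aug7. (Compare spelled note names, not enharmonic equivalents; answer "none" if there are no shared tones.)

none

C#M9: C♯ E♯ G♯ B♯ D♯
C♭aug7: C♭ E♭ G B𝄫
Common to both → none.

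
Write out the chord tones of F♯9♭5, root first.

F♯9♭5: dominant ninth flat five on F#.
- root: F#
- major 3rd: A#
- diminished 5th: C
- minor 7th: E
- major 9th: G#

F#  A#  C  E  G#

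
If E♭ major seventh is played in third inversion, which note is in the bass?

D

E♭ major seventh in root position is E-flat–G–B-flat–D.
Third inversion places the seventh in the bass, which is D.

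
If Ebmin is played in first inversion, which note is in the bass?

Gb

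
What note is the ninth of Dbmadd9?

Eb

Root of Dbmadd9 = Db. The 9th is a major 9th: Db up a major 9th → Eb.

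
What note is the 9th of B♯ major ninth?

Root of B♯ major ninth = B#. The 9th is a major 9th: B# up a major 9th → C##.

C##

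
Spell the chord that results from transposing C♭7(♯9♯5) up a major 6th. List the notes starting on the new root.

Ab  C  E  Gb  B

Transposed root: Cb → Ab (major 6th up). So we spell Ab dominant seventh sharp nine sharp five:
Ab — root
C — major 3rd
E — augmented 5th
Gb — minor 7th
B — augmented 9th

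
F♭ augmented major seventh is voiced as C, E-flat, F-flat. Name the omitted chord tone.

The full F♭ augmented major seventh chord is F-flat, A-flat, C, E-flat.
Comparing with the voicing, the major 3rd (3rd) — A-flat — is absent.

A-flat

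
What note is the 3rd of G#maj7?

G#maj7 is built on G#; its 3rd is a major 3rd above the root.
A third above G uses the letter B, and the major 3rd above G# is B#.

B#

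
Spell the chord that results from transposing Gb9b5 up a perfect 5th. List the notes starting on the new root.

Db, F, Abb, Cb, Eb

A perfect 5th up from Gb is Db, so the new chord is Db dominant ninth flat five.
root → Db
3rd (major 3rd) → F
5th (diminished 5th) → Abb
7th (minor 7th) → Cb
9th (major 9th) → Eb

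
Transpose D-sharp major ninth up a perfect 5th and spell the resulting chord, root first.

A-sharp, C-double-sharp, E-sharp, G-double-sharp, B-sharp

A perfect 5th up from D-sharp is A-sharp, so the new chord is A-sharp major ninth.
- root: A-sharp
- major 3rd: C-double-sharp
- perfect 5th: E-sharp
- major 7th: G-double-sharp
- major 9th: B-sharp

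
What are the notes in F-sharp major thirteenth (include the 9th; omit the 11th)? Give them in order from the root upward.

F-sharp, A-sharp, C-sharp, E-sharp, G-sharp, D-sharp

F-sharp major thirteenth is a major thirteenth built on F-sharp.
- root: F-sharp
- major 3rd: A-sharp
- perfect 5th: C-sharp
- major 7th: E-sharp
- major 9th: G-sharp
- major 13th: D-sharp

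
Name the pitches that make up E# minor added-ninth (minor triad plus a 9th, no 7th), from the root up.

E# minor added-ninth: minor added-ninth on E-sharp.
root → E-sharp
3rd (minor 3rd) → G-sharp
5th (perfect 5th) → B-sharp
9th (major 9th) → F-double-sharp

E-sharp  G-sharp  B-sharp  F-double-sharp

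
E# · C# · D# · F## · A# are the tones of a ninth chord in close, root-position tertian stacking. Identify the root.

Arranged so that each adjacent pair is a third by letter name: D# – F## – A# – C# – E#.
The bottom of that stack, D#, is the root (this is D# dominant ninth).

D#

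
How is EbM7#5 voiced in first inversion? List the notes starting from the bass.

In root position, EbM7#5 is Eb–G–B–D.
First inversion puts the third (G) in the bass.

G – B – D – Eb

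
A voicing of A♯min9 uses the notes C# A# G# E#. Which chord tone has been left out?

B#

A♯min9 = A#, C#, E#, G#, B#. The voicing lacks the 9th (major 9th), B#.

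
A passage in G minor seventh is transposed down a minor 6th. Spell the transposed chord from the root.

B, D, F#, A

G down a minor 6th → B. New chord: B minor seventh.
B — root
D — minor 3rd
F# — perfect 5th
A — minor 7th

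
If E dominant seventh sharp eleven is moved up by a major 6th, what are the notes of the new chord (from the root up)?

Transposed root: E → C# (major 6th up). So we spell C# dominant seventh sharp eleven:
C# — root
E# — major 3rd
G# — perfect 5th
B — minor 7th
F## — augmented 11th

C# – E# – G# – B – F##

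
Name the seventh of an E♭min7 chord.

E♭min7 is built on Eb; its 7th is a minor 7th above the root.
A seventh above E uses the letter D, and the minor 7th above Eb is Db.

Db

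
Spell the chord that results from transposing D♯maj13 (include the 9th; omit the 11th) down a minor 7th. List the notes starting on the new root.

E# – G## – B# – D## – F## – C##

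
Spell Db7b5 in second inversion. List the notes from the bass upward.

Abb – Cb – Db – F

In root position, Db7b5 is Db–F–Abb–Cb.
Second inversion puts the fifth (Abb) in the bass.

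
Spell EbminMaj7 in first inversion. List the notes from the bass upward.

EbminMaj7 = E♭–G♭–B♭–D; first inversion → third (G♭) lowest.

G♭, B♭, D, E♭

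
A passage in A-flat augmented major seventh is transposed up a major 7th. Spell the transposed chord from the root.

G B D-sharp F-sharp

A-flat up a major 7th → G. New chord: G augmented major seventh.
- root: G
- major 3rd: B
- augmented 5th: D-sharp
- major 7th: F-sharp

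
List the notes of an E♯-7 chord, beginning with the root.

E#  G#  B#  D#

E♯-7 is a minor seventh built on E#.
Root: E#
Minor 3rd (3rd): G#
Perfect 5th (5th): B#
Minor 7th (7th): D#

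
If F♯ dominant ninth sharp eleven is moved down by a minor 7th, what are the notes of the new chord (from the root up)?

G♯ B♯ D♯ F♯ A♯ C𝄪

F♯ down a minor 7th → G♯. New chord: G♯ dominant ninth sharp eleven.
G♯ — root
B♯ — major 3rd
D♯ — perfect 5th
F♯ — minor 7th
A♯ — major 9th
C𝄪 — augmented 11th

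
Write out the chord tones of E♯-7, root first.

E#  G#  B#  D#

Root E#, quality minor seventh:
root → E#
3rd (minor 3rd) → G#
5th (perfect 5th) → B#
7th (minor 7th) → D#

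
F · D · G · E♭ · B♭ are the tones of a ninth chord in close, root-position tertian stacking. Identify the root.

Stacking in thirds gives E♭ – G – B♭ – D – F, so E♭ is the root — E♭ major ninth.

E♭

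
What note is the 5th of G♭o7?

D𝄫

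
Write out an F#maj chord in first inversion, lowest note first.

F#maj = F♯–A♯–C♯; first inversion → third (A♯) lowest.

A♯ C♯ F♯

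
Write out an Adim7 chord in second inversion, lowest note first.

E♭ G♭ A C

In root position, Adim7 is A–C–E♭–G♭.
Second inversion puts the fifth (E♭) in the bass.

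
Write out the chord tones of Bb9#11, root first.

Bb  D  F  Ab  C  E

Bb9#11: dominant ninth sharp eleven on Bb.
- root: Bb
- major 3rd: D
- perfect 5th: F
- minor 7th: Ab
- major 9th: C
- augmented 11th: E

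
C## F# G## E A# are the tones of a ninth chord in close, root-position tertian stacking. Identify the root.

Stacking in thirds gives F# – A# – C## – E – G##, so F# is the root — F# dominant seventh sharp nine sharp five.

F#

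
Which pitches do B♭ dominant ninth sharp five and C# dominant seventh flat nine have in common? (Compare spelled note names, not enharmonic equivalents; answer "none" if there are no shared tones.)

D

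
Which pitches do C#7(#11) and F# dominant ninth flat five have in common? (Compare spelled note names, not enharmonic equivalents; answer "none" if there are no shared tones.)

G#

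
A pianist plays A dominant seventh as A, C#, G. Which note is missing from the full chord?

E

The full A dominant seventh chord is A, C#, E, G.
Comparing with the voicing, the perfect 5th (5th) — E — is absent.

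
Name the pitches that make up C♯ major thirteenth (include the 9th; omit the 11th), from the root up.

C-sharp E-sharp G-sharp B-sharp D-sharp A-sharp

C♯ major thirteenth: major thirteenth on C-sharp.
Root: C-sharp
Major 3rd (3rd): E-sharp
Perfect 5th (5th): G-sharp
Major 7th (7th): B-sharp
Major 9th (9th): D-sharp
Major 13th (13th): A-sharp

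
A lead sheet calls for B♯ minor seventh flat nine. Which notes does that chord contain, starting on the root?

B# – D# – F## – A# – C#

B♯ minor seventh flat nine: minor seventh flat nine on B#.
B# — root
D# — minor 3rd
F## — perfect 5th
A# — minor 7th
C# — minor 9th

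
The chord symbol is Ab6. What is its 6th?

F

Ab6 is built on Ab; its 6th is a major 6th above the root.
A sixth above A uses the letter F, and the major 6th above Ab is F.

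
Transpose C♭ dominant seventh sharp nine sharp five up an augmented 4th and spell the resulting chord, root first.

F, A, C-sharp, E-flat, G-sharp

Transposed root: C-flat → F (augmented 4th up). So we spell F dominant seventh sharp nine sharp five:
root → F
3rd (major 3rd) → A
5th (augmented 5th) → C-sharp
7th (minor 7th) → E-flat
9th (augmented 9th) → G-sharp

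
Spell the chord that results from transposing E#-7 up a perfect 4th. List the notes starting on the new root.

A# – C# – E# – G#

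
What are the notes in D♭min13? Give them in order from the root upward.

D♭, F♭, A♭, C♭, E♭, G♭, B♭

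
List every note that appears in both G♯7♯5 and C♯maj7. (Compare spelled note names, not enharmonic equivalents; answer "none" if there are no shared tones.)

G♯7♯5 = G#, B#, D##, F#.
C♯maj7 = C#, E#, G#, B#.
Shared: G#, B#.

G#, B#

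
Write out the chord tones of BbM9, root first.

BbM9 is a major ninth built on Bb.
root → Bb
3rd (major 3rd) → D
5th (perfect 5th) → F
7th (major 7th) → A
9th (major 9th) → C

Bb  D  F  A  C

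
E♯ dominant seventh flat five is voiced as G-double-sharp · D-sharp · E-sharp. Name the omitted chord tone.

E♯ dominant seventh flat five = E-sharp, G-double-sharp, B, D-sharp. The voicing lacks the 5th (diminished 5th), B.

B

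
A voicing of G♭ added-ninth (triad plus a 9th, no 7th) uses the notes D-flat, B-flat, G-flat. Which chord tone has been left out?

A-flat

G♭ added-ninth = G-flat, B-flat, D-flat, A-flat. The voicing lacks the 9th (major 9th), A-flat.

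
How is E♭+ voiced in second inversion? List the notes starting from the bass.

B – Eb – G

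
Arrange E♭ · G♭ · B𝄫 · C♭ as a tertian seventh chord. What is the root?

C♭

Arranged so that each adjacent pair is a third by letter name: C♭ – E♭ – G♭ – B𝄫.
The bottom of that stack, C♭, is the root (this is C♭ dominant seventh).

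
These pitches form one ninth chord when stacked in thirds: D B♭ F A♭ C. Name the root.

B♭

Stacking in thirds gives B♭ – D – F – A♭ – C, so B♭ is the root — B♭ dominant ninth.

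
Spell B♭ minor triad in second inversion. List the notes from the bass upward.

F – Bb – Db

In root position, B♭ minor triad is Bb–Db–F.
Second inversion puts the fifth (F) in the bass.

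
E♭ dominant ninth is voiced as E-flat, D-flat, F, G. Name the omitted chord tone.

B-flat

The full E♭ dominant ninth chord is E-flat, G, B-flat, D-flat, F.
Comparing with the voicing, the perfect 5th (5th) — B-flat — is absent.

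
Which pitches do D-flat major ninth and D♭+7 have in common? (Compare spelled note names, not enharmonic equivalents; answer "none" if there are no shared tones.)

D-flat major ninth: Db F Ab C Eb
D♭+7: Db F A Cb
Common to both → Db, F.

Db, F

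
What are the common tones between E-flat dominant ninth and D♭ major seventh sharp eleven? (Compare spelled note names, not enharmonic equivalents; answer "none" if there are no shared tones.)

G, D-flat, F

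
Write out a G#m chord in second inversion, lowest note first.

G#m = G#–B–D#; second inversion → fifth (D#) lowest.

D# – G# – B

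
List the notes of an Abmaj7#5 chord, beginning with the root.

A♭ – C – E – G

Abmaj7#5: augmented major seventh on A♭.
A♭ — root
C — major 3rd
E — augmented 5th
G — major 7th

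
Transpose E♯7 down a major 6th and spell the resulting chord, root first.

G# B# D# F#

Transposed root: E# → G# (major 6th down). So we spell G# dominant seventh:
Root: G#
Major 3rd (3rd): B#
Perfect 5th (5th): D#
Minor 7th (7th): F#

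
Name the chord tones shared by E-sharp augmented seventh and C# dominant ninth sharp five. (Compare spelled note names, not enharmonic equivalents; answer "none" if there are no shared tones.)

E#  G##  D#

E-sharp augmented seventh: E# G## B## D#
C# dominant ninth sharp five: C# E# G## B D#
Common to both → E#, G##, D#.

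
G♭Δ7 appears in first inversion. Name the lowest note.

G♭Δ7 in root position is Gb–Bb–Db–F.
First inversion places the third in the bass, which is Bb.

Bb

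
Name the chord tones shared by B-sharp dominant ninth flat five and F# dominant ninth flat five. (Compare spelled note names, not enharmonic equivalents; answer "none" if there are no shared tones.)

F-sharp  A-sharp

B-sharp dominant ninth flat five = B-sharp, D-double-sharp, F-sharp, A-sharp, C-double-sharp.
F# dominant ninth flat five = F-sharp, A-sharp, C, E, G-sharp.
Shared: F-sharp, A-sharp.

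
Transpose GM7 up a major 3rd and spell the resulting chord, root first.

Transposed root: G → B (major 3rd up). So we spell B major seventh:
Root: B
Major 3rd (3rd): D#
Perfect 5th (5th): F#
Major 7th (7th): A#

B  D#  F#  A#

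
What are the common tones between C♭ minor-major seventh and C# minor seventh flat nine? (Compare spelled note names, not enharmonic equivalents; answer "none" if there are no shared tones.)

C♭ minor-major seventh = C-flat, E-double-flat, G-flat, B-flat.
C# minor seventh flat nine = C-sharp, E, G-sharp, B, D.
Shared: none.

none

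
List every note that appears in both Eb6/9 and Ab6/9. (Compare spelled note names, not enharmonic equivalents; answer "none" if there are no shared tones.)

Eb6/9 = E♭, G, B♭, C, F.
Ab6/9 = A♭, C, E♭, F, B♭.
Shared: E♭, B♭, C, F.

E♭ – B♭ – C – F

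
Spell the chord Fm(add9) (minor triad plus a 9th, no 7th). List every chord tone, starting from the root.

F, Ab, C, G

Fm(add9): minor added-ninth on F.
Root: F
Minor 3rd (3rd): Ab
Perfect 5th (5th): C
Major 9th (9th): G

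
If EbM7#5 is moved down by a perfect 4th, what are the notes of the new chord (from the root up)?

Transposed root: Eb → Bb (perfect 4th down). So we spell Bb augmented major seventh:
Bb — root
D — major 3rd
F# — augmented 5th
A — major 7th

Bb  D  F#  A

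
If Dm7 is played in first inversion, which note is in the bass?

F

Dm7 in root position is D–F–A–C.
First inversion places the third in the bass, which is F.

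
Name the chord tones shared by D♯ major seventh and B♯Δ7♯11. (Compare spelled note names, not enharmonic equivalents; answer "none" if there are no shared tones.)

D♯ major seventh = D#, F##, A#, C##.
B♯Δ7♯11 = B#, D##, F##, A##, E##.
Shared: F##.

F##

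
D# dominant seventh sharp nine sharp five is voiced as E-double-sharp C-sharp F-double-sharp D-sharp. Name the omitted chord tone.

A-double-sharp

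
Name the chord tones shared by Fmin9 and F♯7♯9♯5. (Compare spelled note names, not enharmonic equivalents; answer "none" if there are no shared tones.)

Fmin9 = F, A♭, C, E♭, G.
F♯7♯9♯5 = F♯, A♯, C𝄪, E, G𝄪.
Shared: none.

none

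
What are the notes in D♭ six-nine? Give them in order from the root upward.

Root D-flat, quality six-nine:
root → D-flat
3rd (major 3rd) → F
5th (perfect 5th) → A-flat
6th (major 6th) → B-flat
9th (major 9th) → E-flat

D-flat  F  A-flat  B-flat  E-flat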